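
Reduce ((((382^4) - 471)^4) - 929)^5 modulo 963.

80

(382)^4 ≡ 148 (mod 963)
148 - 471 = -323 ≡ 640 (mod 963)
(640)^4 ≡ 658 (mod 963)
658 - 929 = -271 ≡ 692 (mod 963)
(692)^5 ≡ 80 (mod 963)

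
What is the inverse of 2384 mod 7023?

Apply the Euclidean algorithm and back-substitute:
7023 = 2×2384 + 2255
2384 = 1×2255 + 129
2255 = 17×129 + 62
129 = 2×62 + 5
62 = 12×5 + 2
5 = 2×2 + 1
2 = 2×1 + 0
gcd(2384, 7023) = 1, so the inverse exists.
Back-substitute for 1:
1 = 1×5 − 2×2
  = −2×62 + 25×5
  = 25×129 − 52×62
  = −52×2255 + 909×129
  = 909×2384 − 961×2255
  = −961×7023 + 2831×2384
So 2384⁻¹ ≡ 2831 (mod 7023).

2831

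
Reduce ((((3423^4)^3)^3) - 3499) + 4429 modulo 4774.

(3423)^4 ≡ 1281 (mod 4774)
(1281)^3 ≡ 2457 (mod 4774)
(2457)^3 ≡ 1659 (mod 4774)
1659 - 3499 = -1840 ≡ 2934 (mod 4774)
2934 + 4429 = 7363 ≡ 2589 (mod 4774)

2589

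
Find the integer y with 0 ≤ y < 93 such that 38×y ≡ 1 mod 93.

71

Run the extended Euclidean algorithm:
93 = 2×38 + 17
38 = 2×17 + 4
17 = 4×4 + 1
4 = 4×1 + 0
gcd(38, 93) = 1, so the inverse exists.
Bézout: 1 = 9×93 − 22×38.
So 38⁻¹ ≡ −22 ≡ 71 (mod 93).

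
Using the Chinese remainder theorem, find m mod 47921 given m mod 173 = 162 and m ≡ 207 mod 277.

173⁻¹ mod 277: 173*269 ≡ 1 (mod 277), so 173⁻¹ ≡ 269.
m = 162 + 173*((207 − 162)*269 mod 277) = 162 + 173*194 = 33724.
Check: 33724 mod 173 = 162, 33724 mod 277 = 207. ✓

33724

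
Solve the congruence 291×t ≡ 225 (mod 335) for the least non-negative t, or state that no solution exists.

170

gcd(291, 335) = 1, so a unique solution mod 335 exists.
291⁻¹ ≡ 236 (mod 335).
t ≡ 236×225 ≡ 170 (mod 335).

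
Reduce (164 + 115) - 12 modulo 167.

164 + 115 = 279 ≡ 112 (mod 167)
112 - 12 = 100

100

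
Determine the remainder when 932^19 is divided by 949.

Using repeated squaring:
932^1 ≡ 932 (mod 949)
932^2 ≡ 932^2 = 868624 ≡ 289 (mod 949)
932^4 ≡ 289^2 = 83521 ≡ 9 (mod 949)
932^8 ≡ 9^2 = 81 (mod 949)
932^16 ≡ 81^2 = 6561 ≡ 867 (mod 949)
932^19 = 932^16 × 932^2 × 932^1 ≡ 867 × 289 × 932 (mod 949).
Accumulate the product:
867 × 289 = 250563 ≡ 27
27 × 932 = 25164 ≡ 490

490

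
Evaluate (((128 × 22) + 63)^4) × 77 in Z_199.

128 × 22 = 2816 ≡ 30 (mod 199)
30 + 63 = 93
(93)^4 ≡ 106 (mod 199)
106 × 77 = 8162 ≡ 3 (mod 199)

3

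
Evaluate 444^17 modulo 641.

223

17 in binary is 10001, i.e. 17 = 16 + 1.
444^1 ≡ 444 (mod 641)
444^2 ≡ 444^2 = 197136 ≡ 349 (mod 641)
444^4 ≡ 349^2 = 121801 ≡ 11 (mod 641)
444^8 ≡ 11^2 = 121 (mod 641)
444^16 ≡ 121^2 = 14641 ≡ 539 (mod 641)
444^17 = 444^16 * 444^1 ≡ 539 * 444 (mod 641).
539 * 444 = 239316 ≡ 223 (mod 641).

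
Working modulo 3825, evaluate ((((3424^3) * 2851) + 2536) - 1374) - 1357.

2629

(3424)^3 ≡ 649 (mod 3825)
649 * 2851 = 1850299 ≡ 2824 (mod 3825)
2824 + 2536 = 5360 ≡ 1535 (mod 3825)
1535 - 1374 = 161
161 - 1357 = -1196 ≡ 2629 (mod 3825)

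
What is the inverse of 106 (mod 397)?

By the extended Euclidean algorithm:
397 = 3×106 + 79
106 = 1×79 + 27
79 = 2×27 + 25
27 = 1×25 + 2
25 = 12×2 + 1
2 = 2×1 + 0
gcd(106, 397) = 1, so the inverse exists.
Back-substitute for 1:
1 = 1×25 − 12×2
  = −12×27 + 13×25
  = 13×79 − 38×27
  = −38×106 + 51×79
  = 51×397 − 191×106
So 106⁻¹ ≡ −191 ≡ 206 (mod 397).

206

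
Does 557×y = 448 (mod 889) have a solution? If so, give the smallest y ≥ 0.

245

gcd(557, 889) = 1, so a unique solution mod 889 exists.
557⁻¹ ≡ 324 (mod 889).
y ≡ 324×448 ≡ 245 (mod 889).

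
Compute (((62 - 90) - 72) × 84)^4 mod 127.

74

62 - 90 = -28 ≡ 99 (mod 127)
99 - 72 = 27
27 × 84 = 2268 ≡ 109 (mod 127)
(109)^4 ≡ 74 (mod 127)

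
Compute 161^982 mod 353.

275

Compute successive squares:
982 in binary is 1111010110, i.e. 982 = 512 + 256 + 128 + 64 + 16 + 4 + 2.
161^1 ≡ 161 (mod 353)
161^2 ≡ 161^2 = 25921 ≡ 152 (mod 353)
161^4 ≡ 152^2 = 23104 ≡ 159 (mod 353)
161^8 ≡ 159^2 = 25281 ≡ 218 (mod 353)
161^16 ≡ 218^2 = 47524 ≡ 222 (mod 353)
161^32 ≡ 222^2 = 49284 ≡ 217 (mod 353)
161^64 ≡ 217^2 = 47089 ≡ 140 (mod 353)
161^128 ≡ 140^2 = 19600 ≡ 185 (mod 353)
161^256 ≡ 185^2 = 34225 ≡ 337 (mod 353)
161^512 ≡ 337^2 = 113569 ≡ 256 (mod 353)
161^982 = 161^512 * 161^256 * 161^128 * 161^64 * 161^16 * 161^4 * 161^2 ≡ 256 * 337 * 185 * 140 * 222 * 159 * 152 (mod 353).
Accumulate the product:
256 * 337 = 86272 ≡ 140
140 * 185 = 25900 ≡ 131
131 * 140 = 18340 ≡ 337
337 * 222 = 74814 ≡ 331
331 * 159 = 52629 ≡ 32
32 * 152 = 4864 ≡ 275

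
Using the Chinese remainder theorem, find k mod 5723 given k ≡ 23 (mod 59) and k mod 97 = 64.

1616

59⁻¹ mod 97: 59·74 ≡ 1 (mod 97), so 59⁻¹ ≡ 74.
k = 23 + 59·((64 − 23)·74 mod 97) = 23 + 59·27 = 1616.
Check: 1616 mod 59 = 23, 1616 mod 97 = 64. ✓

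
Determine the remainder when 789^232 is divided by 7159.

Using repeated squaring:
789^1 ≡ 789 (mod 7159)
789^2 ≡ 789^2 = 622521 ≡ 6847 (mod 7159)
789^4 ≡ 6847^2 = 46881409 ≡ 4277 (mod 7159)
789^8 ≡ 4277^2 = 18292729 ≡ 1484 (mod 7159)
789^16 ≡ 1484^2 = 2202256 ≡ 4443 (mod 7159)
789^32 ≡ 4443^2 = 19740249 ≡ 2886 (mod 7159)
789^64 ≡ 2886^2 = 8328996 ≡ 3079 (mod 7159)
789^128 ≡ 3079^2 = 9480241 ≡ 1725 (mod 7159)
789^232 = 789^128 · 789^64 · 789^32 · 789^8 ≡ 1725 · 3079 · 2886 · 1484 (mod 7159).
Accumulate the product:
1725 · 3079 = 5311275 ≡ 6456
6456 · 2886 = 18632016 ≡ 4298
4298 · 1484 = 6378232 ≡ 6722

6722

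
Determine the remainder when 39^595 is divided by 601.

Compute successive squares:
595 in binary is 1001010011, i.e. 595 = 512 + 64 + 16 + 2 + 1.
39^1 ≡ 39 (mod 601)
39^2 ≡ 39^2 = 1521 ≡ 319 (mod 601)
39^4 ≡ 319^2 = 101761 ≡ 192 (mod 601)
39^8 ≡ 192^2 = 36864 ≡ 203 (mod 601)
39^16 ≡ 203^2 = 41209 ≡ 341 (mod 601)
39^32 ≡ 341^2 = 116281 ≡ 288 (mod 601)
39^64 ≡ 288^2 = 82944 ≡ 6 (mod 601)
39^128 ≡ 6^2 = 36 (mod 601)
39^256 ≡ 36^2 = 1296 ≡ 94 (mod 601)
39^512 ≡ 94^2 = 8836 ≡ 422 (mod 601)
39^595 = 39^512 * 39^64 * 39^16 * 39^2 * 39^1 ≡ 422 * 6 * 341 * 319 * 39 (mod 601).
Accumulate the product:
422 * 6 = 2532 ≡ 128
128 * 341 = 43648 ≡ 376
376 * 319 = 119944 ≡ 345
345 * 39 = 13455 ≡ 233

233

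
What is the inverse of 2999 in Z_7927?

526

By the extended Euclidean algorithm:
7927 = 2·2999 + 1929
2999 = 1·1929 + 1070
1929 = 1·1070 + 859
1070 = 1·859 + 211
859 = 4·211 + 15
211 = 14·15 + 1
15 = 15·1 + 0
gcd(2999, 7927) = 1, so the inverse exists.
Back-substitute for 1:
1 = 1·211 − 14·15
  = −14·859 + 57·211
  = 57·1070 − 71·859
  = −71·1929 + 128·1070
  = 128·2999 − 199·1929
  = −199·7927 + 526·2999
So 2999⁻¹ ≡ 526 (mod 7927).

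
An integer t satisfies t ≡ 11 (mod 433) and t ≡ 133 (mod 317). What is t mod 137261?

433⁻¹ mod 317: 433*41 ≡ 1 (mod 317), so 433⁻¹ ≡ 41.
t = 11 + 433*((133 − 11)*41 mod 317) = 11 + 433*247 = 106962.
Check: 106962 mod 433 = 11, 106962 mod 317 = 133. ✓

106962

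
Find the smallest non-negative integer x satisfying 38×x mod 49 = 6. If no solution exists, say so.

44

gcd(38, 49) = 1, so a unique solution mod 49 exists.
38⁻¹ ≡ 40 (mod 49).
x ≡ 40×6 ≡ 44 (mod 49).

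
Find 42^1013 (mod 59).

1013 in binary is 1111110101, i.e. 1013 = 512 + 256 + 128 + 64 + 32 + 16 + 4 + 1.
42^1 ≡ 42 (mod 59)
42^2 ≡ 42^2 = 1764 ≡ 53 (mod 59)
42^4 ≡ 53^2 = 2809 ≡ 36 (mod 59)
42^8 ≡ 36^2 = 1296 ≡ 57 (mod 59)
42^16 ≡ 57^2 = 3249 ≡ 4 (mod 59)
42^32 ≡ 4^2 = 16 (mod 59)
42^64 ≡ 16^2 = 256 ≡ 20 (mod 59)
42^128 ≡ 20^2 = 400 ≡ 46 (mod 59)
42^256 ≡ 46^2 = 2116 ≡ 51 (mod 59)
42^512 ≡ 51^2 = 2601 ≡ 5 (mod 59)
42^1013 = 42^512 · 42^256 · 42^128 · 42^64 · 42^32 · 42^16 · 42^4 · 42^1 ≡ 5 · 51 · 46 · 20 · 16 · 4 · 36 · 42 (mod 59).
Accumulate the product:
5 · 51 = 255 ≡ 19
19 · 46 = 874 ≡ 48
48 · 20 = 960 ≡ 16
16 · 16 = 256 ≡ 20
20 · 4 = 80 ≡ 21
21 · 36 = 756 ≡ 48
48 · 42 = 2016 ≡ 10

10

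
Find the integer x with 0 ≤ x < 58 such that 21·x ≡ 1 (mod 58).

47

By the extended Euclidean algorithm:
58 = 2*21 + 16
21 = 1*16 + 5
16 = 3*5 + 1
5 = 5*1 + 0
gcd(21, 58) = 1, so the inverse exists.
Back-substitute for 1:
1 = 1*16 − 3*5
  = −3*21 + 4*16
  = 4*58 − 11*21
So 21⁻¹ ≡ −11 ≡ 47 (mod 58).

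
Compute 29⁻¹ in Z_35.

29

By the extended Euclidean algorithm:
35 = 1·29 + 6
29 = 4·6 + 5
6 = 1·5 + 1
5 = 5·1 + 0
gcd(29, 35) = 1, so the inverse exists.
Bézout: 1 = 5·35 − 6·29.
So 29⁻¹ ≡ −6 ≡ 29 (mod 35).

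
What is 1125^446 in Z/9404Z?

By square-and-multiply:
446 in binary is 110111110, i.e. 446 = 256 + 128 + 32 + 16 + 8 + 4 + 2.
1125^1 ≡ 1125 (mod 9404)
1125^2 ≡ 1125^2 = 1265625 ≡ 5489 (mod 9404)
1125^4 ≡ 5489^2 = 30129121 ≡ 8109 (mod 9404)
1125^8 ≡ 8109^2 = 65755881 ≡ 3113 (mod 9404)
1125^16 ≡ 3113^2 = 9690769 ≡ 4649 (mod 9404)
1125^32 ≡ 4649^2 = 21613201 ≡ 2809 (mod 9404)
1125^64 ≡ 2809^2 = 7890481 ≡ 525 (mod 9404)
1125^128 ≡ 525^2 = 275625 ≡ 2909 (mod 9404)
1125^256 ≡ 2909^2 = 8462281 ≡ 8085 (mod 9404)
1125^446 = 1125^256 · 1125^128 · 1125^32 · 1125^16 · 1125^8 · 1125^4 · 1125^2 ≡ 8085 · 2909 · 2809 · 4649 · 3113 · 8109 · 5489 (mod 9404).
Accumulate the product:
8085 · 2909 = 23519265 ≡ 9265
9265 · 2809 = 26025385 ≡ 4517
4517 · 4649 = 20999533 ≡ 401
401 · 3113 = 1248313 ≡ 6985
6985 · 8109 = 56641365 ≡ 1073
1073 · 5489 = 5889697 ≡ 2793

2793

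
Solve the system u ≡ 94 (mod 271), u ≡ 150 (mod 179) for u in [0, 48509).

271⁻¹ mod 179: 271*72 ≡ 1 (mod 179), so 271⁻¹ ≡ 72.
u = 94 + 271*((150 − 94)*72 mod 179) = 94 + 271*94 = 25568.
Check: 25568 mod 271 = 94, 25568 mod 179 = 150. ✓

25568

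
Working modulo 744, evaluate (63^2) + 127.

376

(63)^2 ≡ 249 (mod 744)
249 + 127 = 376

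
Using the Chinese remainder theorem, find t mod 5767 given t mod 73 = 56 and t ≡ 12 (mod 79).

73⁻¹ mod 79: 73×13 ≡ 1 (mod 79), so 73⁻¹ ≡ 13.
t = 56 + 73×((12 − 56)×13 mod 79) = 56 + 73×60 = 4436.

4436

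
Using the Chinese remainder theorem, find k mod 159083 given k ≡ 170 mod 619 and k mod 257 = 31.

619⁻¹ mod 257: 619·164 ≡ 1 (mod 257), so 619⁻¹ ≡ 164.
k = 170 + 619·((31 − 170)·164 mod 257) = 170 + 619·77 = 47833.

47833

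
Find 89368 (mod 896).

664

89368 = 99*896 + 664, so 89368 ≡ 664 (mod 896).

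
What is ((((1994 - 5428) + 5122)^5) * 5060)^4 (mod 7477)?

4785

1994 - 5428 = -3434 ≡ 4043 (mod 7477)
4043 + 5122 = 9165 ≡ 1688 (mod 7477)
(1688)^5 ≡ 5052 (mod 7477)
5052 * 5060 = 25563120 ≡ 6734 (mod 7477)
(6734)^4 ≡ 4785 (mod 7477)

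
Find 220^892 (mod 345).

220

By square-and-multiply:
892 in binary is 1101111100, i.e. 892 = 512 + 256 + 64 + 32 + 16 + 8 + 4.
220^1 ≡ 220 (mod 345)
220^2 ≡ 220^2 = 48400 ≡ 100 (mod 345)
220^4 ≡ 100^2 = 10000 ≡ 340 (mod 345)
220^8 ≡ 340^2 = 115600 ≡ 25 (mod 345)
220^16 ≡ 25^2 = 625 ≡ 280 (mod 345)
220^32 ≡ 280^2 = 78400 ≡ 85 (mod 345)
220^64 ≡ 85^2 = 7225 ≡ 325 (mod 345)
220^128 ≡ 325^2 = 105625 ≡ 55 (mod 345)
220^256 ≡ 55^2 = 3025 ≡ 265 (mod 345)
220^512 ≡ 265^2 = 70225 ≡ 190 (mod 345)
220^892 = 220^512 * 220^256 * 220^64 * 220^32 * 220^16 * 220^8 * 220^4 ≡ 190 * 265 * 325 * 85 * 280 * 25 * 340 (mod 345).
Accumulate the product:
190 * 265 = 50350 ≡ 325
325 * 325 = 105625 ≡ 55
55 * 85 = 4675 ≡ 190
190 * 280 = 53200 ≡ 70
70 * 25 = 1750 ≡ 25
25 * 340 = 8500 ≡ 220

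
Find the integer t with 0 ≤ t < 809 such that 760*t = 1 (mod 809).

Run the extended Euclidean algorithm:
809 = 1×760 + 49
760 = 15×49 + 25
49 = 1×25 + 24
25 = 1×24 + 1
24 = 24×1 + 0
gcd(760, 809) = 1, so the inverse exists.
Bézout: 1 = −31×809 + 33×760.
So 760⁻¹ ≡ 33 (mod 809).

33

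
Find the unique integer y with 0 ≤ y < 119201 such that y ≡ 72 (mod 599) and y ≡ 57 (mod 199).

55180

599⁻¹ mod 199: 599×100 ≡ 1 (mod 199), so 599⁻¹ ≡ 100.
y = 72 + 599×((57 − 72)×100 mod 199) = 72 + 599×92 = 55180.
Check: 55180 mod 599 = 72, 55180 mod 199 = 57. ✓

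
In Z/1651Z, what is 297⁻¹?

1651 = 5*297 + 166
297 = 1*166 + 131
166 = 1*131 + 35
131 = 3*35 + 26
35 = 1*26 + 9
26 = 2*9 + 8
9 = 1*8 + 1
8 = 8*1 + 0
gcd(297, 1651) = 1, so the inverse exists.
Bézout: 1 = 34*1651 − 189*297.
So 297⁻¹ ≡ −189 ≡ 1462 (mod 1651).

1462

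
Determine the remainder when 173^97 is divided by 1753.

1728

97 in binary is 1100001, i.e. 97 = 64 + 32 + 1.
173^1 ≡ 173 (mod 1753)
173^2 ≡ 173^2 = 29929 ≡ 128 (mod 1753)
173^4 ≡ 128^2 = 16384 ≡ 607 (mod 1753)
173^8 ≡ 607^2 = 368449 ≡ 319 (mod 1753)
173^16 ≡ 319^2 = 101761 ≡ 87 (mod 1753)
173^32 ≡ 87^2 = 7569 ≡ 557 (mod 1753)
173^64 ≡ 557^2 = 310249 ≡ 1721 (mod 1753)
173^97 = 173^64 × 173^32 × 173^1 ≡ 1721 × 557 × 173 (mod 1753).
Accumulate the product:
1721 × 557 = 958597 ≡ 1459
1459 × 173 = 252407 ≡ 1728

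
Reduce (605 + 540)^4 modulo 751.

605 + 540 = 1145 ≡ 394 (mod 751)
(394)^4 ≡ 26 (mod 751)

26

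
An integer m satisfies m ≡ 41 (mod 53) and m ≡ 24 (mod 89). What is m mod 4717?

53⁻¹ mod 89: 53×42 ≡ 1 (mod 89), so 53⁻¹ ≡ 42.
m = 41 + 53×((24 − 41)×42 mod 89) = 41 + 53×87 = 4652.
Check: 4652 mod 53 = 41, 4652 mod 89 = 24. ✓

4652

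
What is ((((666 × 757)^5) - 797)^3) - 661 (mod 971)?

666 × 757 = 504162 ≡ 213 (mod 971)
(213)^5 ≡ 407 (mod 971)
407 - 797 = -390 ≡ 581 (mod 971)
(581)^3 ≡ 361 (mod 971)
361 - 661 = -300 ≡ 671 (mod 971)

671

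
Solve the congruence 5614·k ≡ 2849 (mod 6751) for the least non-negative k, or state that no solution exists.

615

gcd(5614, 6751) = 1, so a unique solution mod 6751 exists.
5614⁻¹ ≡ 95 (mod 6751).
k ≡ 95·2849 ≡ 615 (mod 6751).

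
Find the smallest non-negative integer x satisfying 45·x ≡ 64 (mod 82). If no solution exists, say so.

16

gcd(45, 82) = 1, so a unique solution mod 82 exists.
45⁻¹ ≡ 31 (mod 82).
x ≡ 31·64 ≡ 16 (mod 82).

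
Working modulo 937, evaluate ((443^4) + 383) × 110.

(443)^4 ≡ 648 (mod 937)
648 + 383 = 1031 ≡ 94 (mod 937)
94 × 110 = 10340 ≡ 33 (mod 937)

33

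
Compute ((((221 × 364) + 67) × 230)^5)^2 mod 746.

221 × 364 = 80444 ≡ 622 (mod 746)
622 + 67 = 689
689 × 230 = 158470 ≡ 318 (mod 746)
(318)^5 ≡ 422 (mod 746)
(422)^2 ≡ 536 (mod 746)

536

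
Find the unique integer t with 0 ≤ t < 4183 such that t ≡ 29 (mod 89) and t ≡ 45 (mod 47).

2254

89⁻¹ mod 47: 89*28 ≡ 1 (mod 47), so 89⁻¹ ≡ 28.
t = 29 + 89*((45 − 29)*28 mod 47) = 29 + 89*25 = 2254.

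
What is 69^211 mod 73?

By square-and-multiply:
211 in binary is 11010011, i.e. 211 = 128 + 64 + 16 + 2 + 1.
69^1 ≡ 69 (mod 73)
69^2 ≡ 69^2 = 4761 ≡ 16 (mod 73)
69^4 ≡ 16^2 = 256 ≡ 37 (mod 73)
69^8 ≡ 37^2 = 1369 ≡ 55 (mod 73)
69^16 ≡ 55^2 = 3025 ≡ 32 (mod 73)
69^32 ≡ 32^2 = 1024 ≡ 2 (mod 73)
69^64 ≡ 2^2 = 4 (mod 73)
69^128 ≡ 4^2 = 16 (mod 73)
69^211 = 69^128 * 69^64 * 69^16 * 69^2 * 69^1 ≡ 16 * 4 * 32 * 16 * 69 (mod 73).
Accumulate the product:
16 * 4 = 64
64 * 32 = 2048 ≡ 4
4 * 16 = 64
64 * 69 = 4416 ≡ 36

36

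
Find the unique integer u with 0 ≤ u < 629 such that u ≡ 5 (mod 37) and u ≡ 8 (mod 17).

37⁻¹ mod 17: 37·6 ≡ 1 (mod 17), so 37⁻¹ ≡ 6.
u = 5 + 37·((8 − 5)·6 mod 17) = 5 + 37·1 = 42.
Check: 42 mod 37 = 5, 42 mod 17 = 8. ✓

42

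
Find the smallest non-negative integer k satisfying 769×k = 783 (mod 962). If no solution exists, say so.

619

gcd(769, 962) = 1, so a unique solution mod 962 exists.
769⁻¹ ≡ 319 (mod 962).
k ≡ 319×783 ≡ 619 (mod 962).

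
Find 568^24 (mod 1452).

784

568^1 ≡ 568 (mod 1452)
568^2 ≡ 568^2 = 322624 ≡ 280 (mod 1452)
568^4 ≡ 280^2 = 78400 ≡ 1444 (mod 1452)
568^8 ≡ 1444^2 = 2085136 ≡ 64 (mod 1452)
568^16 ≡ 64^2 = 4096 ≡ 1192 (mod 1452)
568^24 = 568^16 · 568^8 ≡ 1192 · 64 (mod 1452).
1192 · 64 = 76288 ≡ 784 (mod 1452).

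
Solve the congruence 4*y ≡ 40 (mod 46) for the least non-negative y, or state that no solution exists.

10

gcd(4, 46) = 2, and 2 | 40, so solutions exist.
Divide through by 2: 2*y = 20 (mod 23).
2⁻¹ ≡ 12 (mod 23).
y ≡ 12*20 ≡ 10 (mod 23).
The smallest non-negative solution is y = 10.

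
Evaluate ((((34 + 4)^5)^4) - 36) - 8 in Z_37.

31

34 + 4 = 38 ≡ 1 (mod 37)
(1)^5 ≡ 1 (mod 37)
(1)^4 ≡ 1 (mod 37)
1 - 36 = -35 ≡ 2 (mod 37)
2 - 8 = -6 ≡ 31 (mod 37)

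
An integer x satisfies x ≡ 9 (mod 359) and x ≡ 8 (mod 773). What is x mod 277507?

359⁻¹ mod 773: 359·267 ≡ 1 (mod 773), so 359⁻¹ ≡ 267.
x = 9 + 359·((8 − 9)·267 mod 773) = 9 + 359·506 = 181663.

181663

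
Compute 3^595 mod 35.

17

By square-and-multiply:
595 in binary is 1001010011, i.e. 595 = 512 + 64 + 16 + 2 + 1.
3^1 ≡ 3 (mod 35)
3^2 ≡ 3^2 = 9 (mod 35)
3^4 ≡ 9^2 = 81 ≡ 11 (mod 35)
3^8 ≡ 11^2 = 121 ≡ 16 (mod 35)
3^16 ≡ 16^2 = 256 ≡ 11 (mod 35)
3^32 ≡ 11^2 = 121 ≡ 16 (mod 35)
3^64 ≡ 16^2 = 256 ≡ 11 (mod 35)
3^128 ≡ 11^2 = 121 ≡ 16 (mod 35)
3^256 ≡ 16^2 = 256 ≡ 11 (mod 35)
3^512 ≡ 11^2 = 121 ≡ 16 (mod 35)
3^595 = 3^512 × 3^64 × 3^16 × 3^2 × 3^1 ≡ 16 × 11 × 11 × 9 × 3 (mod 35).
Accumulate the product:
16 × 11 = 176 ≡ 1
1 × 11 = 11
11 × 9 = 99 ≡ 29
29 × 3 = 87 ≡ 17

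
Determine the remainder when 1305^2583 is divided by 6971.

963

By square-and-multiply:
2583 in binary is 101000010111, i.e. 2583 = 2048 + 512 + 16 + 4 + 2 + 1.
1305^1 ≡ 1305 (mod 6971)
1305^2 ≡ 1305^2 = 1703025 ≡ 2101 (mod 6971)
1305^4 ≡ 2101^2 = 4414201 ≡ 1558 (mod 6971)
1305^8 ≡ 1558^2 = 2427364 ≡ 1456 (mod 6971)
1305^16 ≡ 1456^2 = 2119936 ≡ 752 (mod 6971)
1305^32 ≡ 752^2 = 565504 ≡ 853 (mod 6971)
1305^64 ≡ 853^2 = 727609 ≡ 2625 (mod 6971)
1305^128 ≡ 2625^2 = 6890625 ≡ 3277 (mod 6971)
1305^256 ≡ 3277^2 = 10738729 ≡ 3389 (mod 6971)
1305^512 ≡ 3389^2 = 11485321 ≡ 4084 (mod 6971)
1305^1024 ≡ 4084^2 = 16679056 ≡ 4424 (mod 6971)
1305^2048 ≡ 4424^2 = 19571776 ≡ 4179 (mod 6971)
1305^2583 = 1305^2048 * 1305^512 * 1305^16 * 1305^4 * 1305^2 * 1305^1 ≡ 4179 * 4084 * 752 * 1558 * 2101 * 1305 (mod 6971).
Accumulate the product:
4179 * 4084 = 17067036 ≡ 2028
2028 * 752 = 1525056 ≡ 5378
5378 * 1558 = 8378924 ≡ 6753
6753 * 2101 = 14188053 ≡ 2068
2068 * 1305 = 2698740 ≡ 963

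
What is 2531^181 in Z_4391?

By square-and-multiply:
2531^1 ≡ 2531 (mod 4391)
2531^2 ≡ 2531^2 = 6405961 ≡ 3883 (mod 4391)
2531^4 ≡ 3883^2 = 15077689 ≡ 3386 (mod 4391)
2531^8 ≡ 3386^2 = 11464996 ≡ 95 (mod 4391)
2531^16 ≡ 95^2 = 9025 ≡ 243 (mod 4391)
2531^32 ≡ 243^2 = 59049 ≡ 1966 (mod 4391)
2531^64 ≡ 1966^2 = 3865156 ≡ 1076 (mod 4391)
2531^128 ≡ 1076^2 = 1157776 ≡ 2943 (mod 4391)
2531^181 = 2531^128 · 2531^32 · 2531^16 · 2531^4 · 2531^1 ≡ 2943 · 1966 · 243 · 3386 · 2531 (mod 4391).
Accumulate the product:
2943 · 1966 = 5785938 ≡ 2991
2991 · 243 = 726813 ≡ 2298
2298 · 3386 = 7781028 ≡ 176
176 · 2531 = 445456 ≡ 1965

1965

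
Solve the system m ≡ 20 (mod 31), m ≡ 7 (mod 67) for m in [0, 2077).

31⁻¹ mod 67: 31·13 ≡ 1 (mod 67), so 31⁻¹ ≡ 13.
m = 20 + 31·((7 − 20)·13 mod 67) = 20 + 31·32 = 1012.

1012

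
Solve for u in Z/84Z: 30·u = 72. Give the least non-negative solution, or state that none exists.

gcd(30, 84) = 6, and 6 | 72, so solutions exist.
Divide through by 6: 5·u ≡ 12 mod 14.
5⁻¹ ≡ 3 (mod 14).
u ≡ 3·12 ≡ 8 (mod 14).
The smallest non-negative solution is u = 8.

8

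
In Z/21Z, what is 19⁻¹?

Apply the Euclidean algorithm and back-substitute:
21 = 1·19 + 2
19 = 9·2 + 1
2 = 2·1 + 0
gcd(19, 21) = 1, so the inverse exists.
Back-substitute for 1:
1 = 1·19 − 9·2
  = −9·21 + 10·19
So 19⁻¹ ≡ 10 (mod 21).

10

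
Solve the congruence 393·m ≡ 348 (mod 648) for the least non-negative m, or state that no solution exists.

52

gcd(393, 648) = 3, and 3 | 348, so solutions exist.
Divide through by 3: 131·m = 116 (mod 216).
131⁻¹ ≡ 155 (mod 216).
m ≡ 155·116 ≡ 52 (mod 216).
The smallest non-negative solution is m = 52.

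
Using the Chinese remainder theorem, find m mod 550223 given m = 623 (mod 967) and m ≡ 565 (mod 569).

967⁻¹ mod 569: 967*376 ≡ 1 (mod 569), so 967⁻¹ ≡ 376.
m = 623 + 967*((565 − 623)*376 mod 569) = 623 + 967*383 = 370984.

370984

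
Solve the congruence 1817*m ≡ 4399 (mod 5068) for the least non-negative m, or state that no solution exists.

4507

gcd(1817, 5068) = 1, so a unique solution mod 5068 exists.
1817⁻¹ ≡ 569 (mod 5068).
m ≡ 569*4399 ≡ 4507 (mod 5068).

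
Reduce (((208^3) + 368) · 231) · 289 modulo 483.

105

(208)^3 ≡ 139 (mod 483)
139 + 368 = 507 ≡ 24 (mod 483)
24 · 231 = 5544 ≡ 231 (mod 483)
231 · 289 = 66759 ≡ 105 (mod 483)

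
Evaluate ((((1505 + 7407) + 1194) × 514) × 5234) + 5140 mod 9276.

6224

1505 + 7407 = 8912
8912 + 1194 = 10106 ≡ 830 (mod 9276)
830 × 514 = 426620 ≡ 9200 (mod 9276)
9200 × 5234 = 48152800 ≡ 1084 (mod 9276)
1084 + 5140 = 6224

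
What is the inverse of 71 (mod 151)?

151 = 2·71 + 9
71 = 7·9 + 8
9 = 1·8 + 1
8 = 8·1 + 0
gcd(71, 151) = 1, so the inverse exists.
Back-substitute for 1:
1 = 1·9 − 1·8
  = −1·71 + 8·9
  = 8·151 − 17·71
So 71⁻¹ ≡ −17 ≡ 134 (mod 151).

134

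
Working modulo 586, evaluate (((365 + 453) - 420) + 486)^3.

418

365 + 453 = 818 ≡ 232 (mod 586)
232 - 420 = -188 ≡ 398 (mod 586)
398 + 486 = 884 ≡ 298 (mod 586)
(298)^3 ≡ 418 (mod 586)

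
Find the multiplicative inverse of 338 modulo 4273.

4273 = 12*338 + 217
338 = 1*217 + 121
217 = 1*121 + 96
121 = 1*96 + 25
96 = 3*25 + 21
25 = 1*21 + 4
21 = 5*4 + 1
4 = 4*1 + 0
gcd(338, 4273) = 1, so the inverse exists.
Back-substitute for 1:
1 = 1*21 − 5*4
  = −5*25 + 6*21
  = 6*96 − 23*25
  = −23*121 + 29*96
  = 29*217 − 52*121
  = −52*338 + 81*217
  = 81*4273 − 1024*338
So 338⁻¹ ≡ −1024 ≡ 3249 (mod 4273).

3249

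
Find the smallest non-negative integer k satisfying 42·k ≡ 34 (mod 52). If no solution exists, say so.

gcd(42, 52) = 2, and 2 | 34, so solutions exist.
Divide through by 2: 21·k = 17 (mod 26).
21⁻¹ ≡ 5 (mod 26).
k ≡ 5·17 ≡ 7 (mod 26).
The smallest non-negative solution is k = 7.

7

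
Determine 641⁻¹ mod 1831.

1831 = 2·641 + 549
641 = 1·549 + 92
549 = 5·92 + 89
92 = 1·89 + 3
89 = 29·3 + 2
3 = 1·2 + 1
2 = 2·1 + 0
gcd(641, 1831) = 1, so the inverse exists.
Bézout: 1 = −216·1831 + 617·641.
So 641⁻¹ ≡ 617 (mod 1831).

617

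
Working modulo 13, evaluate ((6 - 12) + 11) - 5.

0

6 - 12 = -6 ≡ 7 (mod 13)
7 + 11 = 18 ≡ 5 (mod 13)
5 - 5 = 0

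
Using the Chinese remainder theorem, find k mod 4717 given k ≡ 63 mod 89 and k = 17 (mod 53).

89⁻¹ mod 53: 89·28 ≡ 1 (mod 53), so 89⁻¹ ≡ 28.
k = 63 + 89·((17 − 63)·28 mod 53) = 63 + 89·37 = 3356.
Check: 3356 mod 89 = 63, 3356 mod 53 = 17. ✓

3356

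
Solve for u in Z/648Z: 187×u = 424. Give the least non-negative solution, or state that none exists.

328

gcd(187, 648) = 1, so a unique solution mod 648 exists.
187⁻¹ ≡ 499 (mod 648).
u ≡ 499×424 ≡ 328 (mod 648).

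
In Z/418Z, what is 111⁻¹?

418 = 3×111 + 85
111 = 1×85 + 26
85 = 3×26 + 7
26 = 3×7 + 5
7 = 1×5 + 2
5 = 2×2 + 1
2 = 2×1 + 0
gcd(111, 418) = 1, so the inverse exists.
Back-substitute for 1:
1 = 1×5 − 2×2
  = −2×7 + 3×5
  = 3×26 − 11×7
  = −11×85 + 36×26
  = 36×111 − 47×85
  = −47×418 + 177×111
So 111⁻¹ ≡ 177 (mod 418).

177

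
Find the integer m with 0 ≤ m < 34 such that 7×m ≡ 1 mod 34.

5

34 = 4·7 + 6
7 = 1·6 + 1
6 = 6·1 + 0
gcd(7, 34) = 1, so the inverse exists.
Bézout: 1 = −1·34 + 5·7.
So 7⁻¹ ≡ 5 (mod 34).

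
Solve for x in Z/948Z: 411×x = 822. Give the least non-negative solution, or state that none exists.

2

gcd(411, 948) = 3, and 3 | 822, so solutions exist.
Divide through by 3: 137×x = 274 (mod 316).
137⁻¹ ≡ 173 (mod 316).
x ≡ 173×274 ≡ 2 (mod 316).
The smallest non-negative solution is x = 2.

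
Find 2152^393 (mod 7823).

5888

By square-and-multiply:
2152^1 ≡ 2152 (mod 7823)
2152^2 ≡ 2152^2 = 4631104 ≡ 7711 (mod 7823)
2152^4 ≡ 7711^2 = 59459521 ≡ 4721 (mod 7823)
2152^8 ≡ 4721^2 = 22287841 ≡ 114 (mod 7823)
2152^16 ≡ 114^2 = 12996 ≡ 5173 (mod 7823)
2152^32 ≡ 5173^2 = 26759929 ≡ 5269 (mod 7823)
2152^64 ≡ 5269^2 = 27762361 ≡ 6357 (mod 7823)
2152^128 ≡ 6357^2 = 40411449 ≡ 5654 (mod 7823)
2152^256 ≡ 5654^2 = 31967716 ≡ 2938 (mod 7823)
2152^393 = 2152^256 · 2152^128 · 2152^8 · 2152^1 ≡ 2938 · 5654 · 114 · 2152 (mod 7823).
Accumulate the product:
2938 · 5654 = 16611452 ≡ 3223
3223 · 114 = 367422 ≡ 7564
7564 · 2152 = 16277728 ≡ 5888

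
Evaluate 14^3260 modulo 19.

By square-and-multiply:
14^1 ≡ 14 (mod 19)
14^2 ≡ 14^2 = 196 ≡ 6 (mod 19)
14^4 ≡ 6^2 = 36 ≡ 17 (mod 19)
14^8 ≡ 17^2 = 289 ≡ 4 (mod 19)
14^16 ≡ 4^2 = 16 (mod 19)
14^32 ≡ 16^2 = 256 ≡ 9 (mod 19)
14^64 ≡ 9^2 = 81 ≡ 5 (mod 19)
14^128 ≡ 5^2 = 25 ≡ 6 (mod 19)
14^256 ≡ 6^2 = 36 ≡ 17 (mod 19)
14^512 ≡ 17^2 = 289 ≡ 4 (mod 19)
14^1024 ≡ 4^2 = 16 (mod 19)
14^2048 ≡ 16^2 = 256 ≡ 9 (mod 19)
14^3260 = 14^2048 · 14^1024 · 14^128 · 14^32 · 14^16 · 14^8 · 14^4 ≡ 9 · 16 · 6 · 9 · 16 · 4 · 17 (mod 19).
Accumulate the product:
9 · 16 = 144 ≡ 11
11 · 6 = 66 ≡ 9
9 · 9 = 81 ≡ 5
5 · 16 = 80 ≡ 4
4 · 4 = 16
16 · 17 = 272 ≡ 6

6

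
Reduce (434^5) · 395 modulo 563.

(434)^5 ≡ 412 (mod 563)
412 · 395 = 162740 ≡ 33 (mod 563)

33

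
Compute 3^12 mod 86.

47

Using repeated squaring:
12 in binary is 1100, i.e. 12 = 8 + 4.
3^1 ≡ 3 (mod 86)
3^2 ≡ 3^2 = 9 (mod 86)
3^4 ≡ 9^2 = 81 (mod 86)
3^8 ≡ 81^2 = 6561 ≡ 25 (mod 86)
3^12 = 3^8 · 3^4 ≡ 25 · 81 (mod 86).
25 · 81 = 2025 ≡ 47 (mod 86).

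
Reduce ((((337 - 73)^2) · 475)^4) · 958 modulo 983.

914

337 - 73 = 264
(264)^2 ≡ 886 (mod 983)
886 · 475 = 420850 ≡ 126 (mod 983)
(126)^4 ≡ 278 (mod 983)
278 · 958 = 266324 ≡ 914 (mod 983)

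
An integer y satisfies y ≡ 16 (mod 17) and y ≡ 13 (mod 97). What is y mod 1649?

17⁻¹ mod 97: 17·40 ≡ 1 (mod 97), so 17⁻¹ ≡ 40.
y = 16 + 17·((13 − 16)·40 mod 97) = 16 + 17·74 = 1274.

1274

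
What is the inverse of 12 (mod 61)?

56

Apply the Euclidean algorithm and back-substitute:
61 = 5·12 + 1
12 = 12·1 + 0
gcd(12, 61) = 1, so the inverse exists.
Back-substitute for 1:
1 = 1·61 − 5·12
So 12⁻¹ ≡ −5 ≡ 56 (mod 61).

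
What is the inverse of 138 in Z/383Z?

136

By the extended Euclidean algorithm:
383 = 2*138 + 107
138 = 1*107 + 31
107 = 3*31 + 14
31 = 2*14 + 3
14 = 4*3 + 2
3 = 1*2 + 1
2 = 2*1 + 0
gcd(138, 383) = 1, so the inverse exists.
Back-substitute for 1:
1 = 1*3 − 1*2
  = −1*14 + 5*3
  = 5*31 − 11*14
  = −11*107 + 38*31
  = 38*138 − 49*107
  = −49*383 + 136*138
So 138⁻¹ ≡ 136 (mod 383).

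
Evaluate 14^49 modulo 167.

14^1 ≡ 14 (mod 167)
14^2 ≡ 14^2 = 196 ≡ 29 (mod 167)
14^4 ≡ 29^2 = 841 ≡ 6 (mod 167)
14^8 ≡ 6^2 = 36 (mod 167)
14^16 ≡ 36^2 = 1296 ≡ 127 (mod 167)
14^32 ≡ 127^2 = 16129 ≡ 97 (mod 167)
14^49 = 14^32 × 14^16 × 14^1 ≡ 97 × 127 × 14 (mod 167).
Accumulate the product:
97 × 127 = 12319 ≡ 128
128 × 14 = 1792 ≡ 122

122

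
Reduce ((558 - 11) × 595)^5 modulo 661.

558 - 11 = 547
547 × 595 = 325465 ≡ 253 (mod 661)
(253)^5 ≡ 288 (mod 661)

288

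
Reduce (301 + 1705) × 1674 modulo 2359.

301 + 1705 = 2006
2006 × 1674 = 3358044 ≡ 1187 (mod 2359)

1187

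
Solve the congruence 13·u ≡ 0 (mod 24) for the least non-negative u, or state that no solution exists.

gcd(13, 24) = 1, so a unique solution mod 24 exists.
13⁻¹ ≡ 13 (mod 24).
u ≡ 13·0 ≡ 0 (mod 24).

0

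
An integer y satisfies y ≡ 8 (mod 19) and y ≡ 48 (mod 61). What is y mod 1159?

19⁻¹ mod 61: 19*45 ≡ 1 (mod 61), so 19⁻¹ ≡ 45.
y = 8 + 19*((48 − 8)*45 mod 61) = 8 + 19*31 = 597.
Check: 597 mod 19 = 8, 597 mod 61 = 48. ✓

597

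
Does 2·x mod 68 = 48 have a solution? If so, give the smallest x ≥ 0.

24

gcd(2, 68) = 2, and 2 | 48, so solutions exist.
Divide through by 2: 1·x ≡ 24 (mod 34).
1⁻¹ ≡ 1 (mod 34).
x ≡ 1·24 ≡ 24 (mod 34).
The smallest non-negative solution is x = 24.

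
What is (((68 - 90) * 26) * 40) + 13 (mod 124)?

73

68 - 90 = -22 ≡ 102 (mod 124)
102 * 26 = 2652 ≡ 48 (mod 124)
48 * 40 = 1920 ≡ 60 (mod 124)
60 + 13 = 73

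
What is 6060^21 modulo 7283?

1688

By square-and-multiply:
21 in binary is 10101, i.e. 21 = 16 + 4 + 1.
6060^1 ≡ 6060 (mod 7283)
6060^2 ≡ 6060^2 = 36723600 ≡ 2714 (mod 7283)
6060^4 ≡ 2714^2 = 7365796 ≡ 2683 (mod 7283)
6060^8 ≡ 2683^2 = 7198489 ≡ 2885 (mod 7283)
6060^16 ≡ 2885^2 = 8323225 ≡ 6039 (mod 7283)
6060^21 = 6060^16 · 6060^4 · 6060^1 ≡ 6039 · 2683 · 6060 (mod 7283).
Accumulate the product:
6039 · 2683 = 16202637 ≡ 5245
5245 · 6060 = 31784700 ≡ 1688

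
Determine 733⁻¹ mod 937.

By the extended Euclidean algorithm:
937 = 1·733 + 204
733 = 3·204 + 121
204 = 1·121 + 83
121 = 1·83 + 38
83 = 2·38 + 7
38 = 5·7 + 3
7 = 2·3 + 1
3 = 3·1 + 0
gcd(733, 937) = 1, so the inverse exists.
Bézout: 1 = 212·937 − 271·733.
So 733⁻¹ ≡ −271 ≡ 666 (mod 937).

666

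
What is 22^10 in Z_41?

32

By square-and-multiply:
10 in binary is 1010, i.e. 10 = 8 + 2.
22^1 ≡ 22 (mod 41)
22^2 ≡ 22^2 = 484 ≡ 33 (mod 41)
22^4 ≡ 33^2 = 1089 ≡ 23 (mod 41)
22^8 ≡ 23^2 = 529 ≡ 37 (mod 41)
22^10 = 22^8 * 22^2 ≡ 37 * 33 (mod 41).
37 * 33 = 1221 ≡ 32 (mod 41).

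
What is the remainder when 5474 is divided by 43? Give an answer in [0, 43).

13

5474 = 127·43 + 13, so 5474 ≡ 13 (mod 43).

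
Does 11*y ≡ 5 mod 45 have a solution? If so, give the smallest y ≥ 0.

gcd(11, 45) = 1, so a unique solution mod 45 exists.
11⁻¹ ≡ 41 (mod 45).
y ≡ 41*5 ≡ 25 (mod 45).

25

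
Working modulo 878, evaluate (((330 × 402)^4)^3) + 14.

330 × 402 = 132660 ≡ 82 (mod 878)
(82)^4 ≡ 444 (mod 878)
(444)^3 ≡ 564 (mod 878)
564 + 14 = 578

578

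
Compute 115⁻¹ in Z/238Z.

89

238 = 2·115 + 8
115 = 14·8 + 3
8 = 2·3 + 2
3 = 1·2 + 1
2 = 2·1 + 0
gcd(115, 238) = 1, so the inverse exists.
Back-substitute for 1:
1 = 1·3 − 1·2
  = −1·8 + 3·3
  = 3·115 − 43·8
  = −43·238 + 89·115
So 115⁻¹ ≡ 89 (mod 238).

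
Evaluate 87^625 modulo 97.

87^1 ≡ 87 (mod 97)
87^2 ≡ 87^2 = 7569 ≡ 3 (mod 97)
87^4 ≡ 3^2 = 9 (mod 97)
87^8 ≡ 9^2 = 81 (mod 97)
87^16 ≡ 81^2 = 6561 ≡ 62 (mod 97)
87^32 ≡ 62^2 = 3844 ≡ 61 (mod 97)
87^64 ≡ 61^2 = 3721 ≡ 35 (mod 97)
87^128 ≡ 35^2 = 1225 ≡ 61 (mod 97)
87^256 ≡ 61^2 = 3721 ≡ 35 (mod 97)
87^512 ≡ 35^2 = 1225 ≡ 61 (mod 97)
87^625 = 87^512 * 87^64 * 87^32 * 87^16 * 87^1 ≡ 61 * 35 * 61 * 62 * 87 (mod 97).
Accumulate the product:
61 * 35 = 2135 ≡ 1
1 * 61 = 61
61 * 62 = 3782 ≡ 96
96 * 87 = 8352 ≡ 10

10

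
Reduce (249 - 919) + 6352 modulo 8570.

5682

249 - 919 = -670 ≡ 7900 (mod 8570)
7900 + 6352 = 14252 ≡ 5682 (mod 8570)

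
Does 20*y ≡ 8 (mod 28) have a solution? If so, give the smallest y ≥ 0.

gcd(20, 28) = 4, and 4 | 8, so solutions exist.
Divide through by 4: 5*y ≡ 2 (mod 7).
5⁻¹ ≡ 3 (mod 7).
y ≡ 3*2 ≡ 6 (mod 7).
The smallest non-negative solution is y = 6.

6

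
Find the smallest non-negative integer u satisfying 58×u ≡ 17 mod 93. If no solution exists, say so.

gcd(58, 93) = 1, so a unique solution mod 93 exists.
58⁻¹ ≡ 85 (mod 93).
u ≡ 85×17 ≡ 50 (mod 93).

50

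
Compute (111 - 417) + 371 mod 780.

111 - 417 = -306 ≡ 474 (mod 780)
474 + 371 = 845 ≡ 65 (mod 780)

65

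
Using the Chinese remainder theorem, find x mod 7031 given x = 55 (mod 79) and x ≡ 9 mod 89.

4637

79⁻¹ mod 89: 79×80 ≡ 1 (mod 89), so 79⁻¹ ≡ 80.
x = 55 + 79×((9 − 55)×80 mod 89) = 55 + 79×58 = 4637.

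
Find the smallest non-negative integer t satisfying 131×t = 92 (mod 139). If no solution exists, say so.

58

gcd(131, 139) = 1, so a unique solution mod 139 exists.
131⁻¹ ≡ 52 (mod 139).
t ≡ 52×92 ≡ 58 (mod 139).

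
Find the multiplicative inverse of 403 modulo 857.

168

Apply the Euclidean algorithm and back-substitute:
857 = 2*403 + 51
403 = 7*51 + 46
51 = 1*46 + 5
46 = 9*5 + 1
5 = 5*1 + 0
gcd(403, 857) = 1, so the inverse exists.
Bézout: 1 = −79*857 + 168*403.
So 403⁻¹ ≡ 168 (mod 857).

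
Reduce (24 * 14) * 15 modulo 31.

24 * 14 = 336 ≡ 26 (mod 31)
26 * 15 = 390 ≡ 18 (mod 31)

18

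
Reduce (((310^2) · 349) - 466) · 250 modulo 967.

19

(310)^2 ≡ 367 (mod 967)
367 · 349 = 128083 ≡ 439 (mod 967)
439 - 466 = -27 ≡ 940 (mod 967)
940 · 250 = 235000 ≡ 19 (mod 967)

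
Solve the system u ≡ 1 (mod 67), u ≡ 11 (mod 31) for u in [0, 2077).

135

67⁻¹ mod 31: 67×25 ≡ 1 (mod 31), so 67⁻¹ ≡ 25.
u = 1 + 67×((11 − 1)×25 mod 31) = 1 + 67×2 = 135.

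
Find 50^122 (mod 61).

122 in binary is 1111010, i.e. 122 = 64 + 32 + 16 + 8 + 2.
50^1 ≡ 50 (mod 61)
50^2 ≡ 50^2 = 2500 ≡ 60 (mod 61)
50^4 ≡ 60^2 = 3600 ≡ 1 (mod 61)
50^8 ≡ 1^2 = 1 (mod 61)
50^16 ≡ 1^2 = 1 (mod 61)
50^32 ≡ 1^2 = 1 (mod 61)
50^64 ≡ 1^2 = 1 (mod 61)
50^122 = 50^64 × 50^32 × 50^16 × 50^8 × 50^2 ≡ 1 × 1 × 1 × 1 × 60 (mod 61).
Accumulate the product:
1 × 1 = 1
1 × 1 = 1
1 × 1 = 1
1 × 60 = 60

60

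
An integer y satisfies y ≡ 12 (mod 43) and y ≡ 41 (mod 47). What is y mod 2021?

1216

43⁻¹ mod 47: 43*35 ≡ 1 (mod 47), so 43⁻¹ ≡ 35.
y = 12 + 43*((41 − 12)*35 mod 47) = 12 + 43*28 = 1216.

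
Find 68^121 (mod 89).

121 in binary is 1111001, i.e. 121 = 64 + 32 + 16 + 8 + 1.
68^1 ≡ 68 (mod 89)
68^2 ≡ 68^2 = 4624 ≡ 85 (mod 89)
68^4 ≡ 85^2 = 7225 ≡ 16 (mod 89)
68^8 ≡ 16^2 = 256 ≡ 78 (mod 89)
68^16 ≡ 78^2 = 6084 ≡ 32 (mod 89)
68^32 ≡ 32^2 = 1024 ≡ 45 (mod 89)
68^64 ≡ 45^2 = 2025 ≡ 67 (mod 89)
68^121 = 68^64 · 68^32 · 68^16 · 68^8 · 68^1 ≡ 67 · 45 · 32 · 78 · 68 (mod 89).
Accumulate the product:
67 · 45 = 3015 ≡ 78
78 · 32 = 2496 ≡ 4
4 · 78 = 312 ≡ 45
45 · 68 = 3060 ≡ 34

34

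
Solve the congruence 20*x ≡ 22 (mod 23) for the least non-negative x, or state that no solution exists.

gcd(20, 23) = 1, so a unique solution mod 23 exists.
20⁻¹ ≡ 15 (mod 23).
x ≡ 15*22 ≡ 8 (mod 23).

8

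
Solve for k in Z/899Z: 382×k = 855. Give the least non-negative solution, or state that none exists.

gcd(382, 899) = 1, so a unique solution mod 899 exists.
382⁻¹ ≡ 586 (mod 899).
k ≡ 586×855 ≡ 287 (mod 899).

287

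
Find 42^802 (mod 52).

By square-and-multiply:
802 in binary is 1100100010, i.e. 802 = 512 + 256 + 32 + 2.
42^1 ≡ 42 (mod 52)
42^2 ≡ 42^2 = 1764 ≡ 48 (mod 52)
42^4 ≡ 48^2 = 2304 ≡ 16 (mod 52)
42^8 ≡ 16^2 = 256 ≡ 48 (mod 52)
42^16 ≡ 48^2 = 2304 ≡ 16 (mod 52)
42^32 ≡ 16^2 = 256 ≡ 48 (mod 52)
42^64 ≡ 48^2 = 2304 ≡ 16 (mod 52)
42^128 ≡ 16^2 = 256 ≡ 48 (mod 52)
42^256 ≡ 48^2 = 2304 ≡ 16 (mod 52)
42^512 ≡ 16^2 = 256 ≡ 48 (mod 52)
42^802 = 42^512 · 42^256 · 42^32 · 42^2 ≡ 48 · 16 · 48 · 48 (mod 52).
Accumulate the product:
48 · 16 = 768 ≡ 40
40 · 48 = 1920 ≡ 48
48 · 48 = 2304 ≡ 16

16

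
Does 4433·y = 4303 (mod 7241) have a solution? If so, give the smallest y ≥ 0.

491

gcd(4433, 7241) = 13, and 13 | 4303, so solutions exist.
Divide through by 13: 341·y = 331 (mod 557).
341⁻¹ ≡ 508 (mod 557).
y ≡ 508·331 ≡ 491 (mod 557).
The smallest non-negative solution is y = 491.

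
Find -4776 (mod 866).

420

-4776 = -6*866 + 420, so -4776 ≡ 420 (mod 866).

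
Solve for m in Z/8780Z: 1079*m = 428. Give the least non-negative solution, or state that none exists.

gcd(1079, 8780) = 1, so a unique solution mod 8780 exists.
1079⁻¹ ≡ 1839 (mod 8780).
m ≡ 1839*428 ≡ 5672 (mod 8780).

5672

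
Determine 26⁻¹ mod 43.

By the extended Euclidean algorithm:
43 = 1*26 + 17
26 = 1*17 + 9
17 = 1*9 + 8
9 = 1*8 + 1
8 = 8*1 + 0
gcd(26, 43) = 1, so the inverse exists.
Back-substitute for 1:
1 = 1*9 − 1*8
  = −1*17 + 2*9
  = 2*26 − 3*17
  = −3*43 + 5*26
So 26⁻¹ ≡ 5 (mod 43).

5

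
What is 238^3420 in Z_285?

1

By square-and-multiply:
238^1 ≡ 238 (mod 285)
238^2 ≡ 238^2 = 56644 ≡ 214 (mod 285)
238^4 ≡ 214^2 = 45796 ≡ 196 (mod 285)
238^8 ≡ 196^2 = 38416 ≡ 226 (mod 285)
238^16 ≡ 226^2 = 51076 ≡ 61 (mod 285)
238^32 ≡ 61^2 = 3721 ≡ 16 (mod 285)
238^64 ≡ 16^2 = 256 (mod 285)
238^128 ≡ 256^2 = 65536 ≡ 271 (mod 285)
238^256 ≡ 271^2 = 73441 ≡ 196 (mod 285)
238^512 ≡ 196^2 = 38416 ≡ 226 (mod 285)
238^1024 ≡ 226^2 = 51076 ≡ 61 (mod 285)
238^2048 ≡ 61^2 = 3721 ≡ 16 (mod 285)
238^3420 = 238^2048 * 238^1024 * 238^256 * 238^64 * 238^16 * 238^8 * 238^4 ≡ 16 * 61 * 196 * 256 * 61 * 226 * 196 (mod 285).
Accumulate the product:
16 * 61 = 976 ≡ 121
121 * 196 = 23716 ≡ 61
61 * 256 = 15616 ≡ 226
226 * 61 = 13786 ≡ 106
106 * 226 = 23956 ≡ 16
16 * 196 = 3136 ≡ 1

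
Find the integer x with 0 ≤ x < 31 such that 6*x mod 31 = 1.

31 = 5×6 + 1
6 = 6×1 + 0
gcd(6, 31) = 1, so the inverse exists.
Bézout: 1 = 1×31 − 5×6.
So 6⁻¹ ≡ −5 ≡ 26 (mod 31).

26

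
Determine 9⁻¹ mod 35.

4

Run the extended Euclidean algorithm:
35 = 3·9 + 8
9 = 1·8 + 1
8 = 8·1 + 0
gcd(9, 35) = 1, so the inverse exists.
Back-substitute for 1:
1 = 1·9 − 1·8
  = −1·35 + 4·9
So 9⁻¹ ≡ 4 (mod 35).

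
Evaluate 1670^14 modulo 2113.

8

By square-and-multiply:
14 in binary is 1110, i.e. 14 = 8 + 4 + 2.
1670^1 ≡ 1670 (mod 2113)
1670^2 ≡ 1670^2 = 2788900 ≡ 1853 (mod 2113)
1670^4 ≡ 1853^2 = 3433609 ≡ 2097 (mod 2113)
1670^8 ≡ 2097^2 = 4397409 ≡ 256 (mod 2113)
1670^14 = 1670^8 * 1670^4 * 1670^2 ≡ 256 * 2097 * 1853 (mod 2113).
Accumulate the product:
256 * 2097 = 536832 ≡ 130
130 * 1853 = 240890 ≡ 8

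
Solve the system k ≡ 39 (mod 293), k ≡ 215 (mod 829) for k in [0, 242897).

293⁻¹ mod 829: 293*713 ≡ 1 (mod 829), so 293⁻¹ ≡ 713.
k = 39 + 293*((215 − 39)*713 mod 829) = 39 + 293*309 = 90576.
Check: 90576 mod 293 = 39, 90576 mod 829 = 215. ✓

90576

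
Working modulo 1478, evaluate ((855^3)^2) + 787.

174

(855)^3 ≡ 867 (mod 1478)
(867)^2 ≡ 865 (mod 1478)
865 + 787 = 1652 ≡ 174 (mod 1478)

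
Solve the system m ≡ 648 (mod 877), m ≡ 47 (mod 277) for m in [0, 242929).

5033

877⁻¹ mod 277: 877*271 ≡ 1 (mod 277), so 877⁻¹ ≡ 271.
m = 648 + 877*((47 − 648)*271 mod 277) = 648 + 877*5 = 5033.
Check: 5033 mod 877 = 648, 5033 mod 277 = 47. ✓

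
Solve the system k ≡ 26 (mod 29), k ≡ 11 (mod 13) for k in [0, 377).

258

29⁻¹ mod 13: 29*9 ≡ 1 (mod 13), so 29⁻¹ ≡ 9.
k = 26 + 29*((11 − 26)*9 mod 13) = 26 + 29*8 = 258.
Check: 258 mod 29 = 26, 258 mod 13 = 11. ✓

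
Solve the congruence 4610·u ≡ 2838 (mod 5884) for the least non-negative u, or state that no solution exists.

1351

gcd(4610, 5884) = 2, and 2 | 2838, so solutions exist.
Divide through by 2: 2305·u mod 2942 = 1419.
2305⁻¹ ≡ 1247 (mod 2942).
u ≡ 1247·1419 ≡ 1351 (mod 2942).
The smallest non-negative solution is u = 1351.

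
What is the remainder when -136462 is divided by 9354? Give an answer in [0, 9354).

3848

-136462 = -15*9354 + 3848, so -136462 ≡ 3848 (mod 9354).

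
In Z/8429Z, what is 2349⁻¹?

2092

8429 = 3×2349 + 1382
2349 = 1×1382 + 967
1382 = 1×967 + 415
967 = 2×415 + 137
415 = 3×137 + 4
137 = 34×4 + 1
4 = 4×1 + 0
gcd(2349, 8429) = 1, so the inverse exists.
Bézout: 1 = −583×8429 + 2092×2349.
So 2349⁻¹ ≡ 2092 (mod 8429).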